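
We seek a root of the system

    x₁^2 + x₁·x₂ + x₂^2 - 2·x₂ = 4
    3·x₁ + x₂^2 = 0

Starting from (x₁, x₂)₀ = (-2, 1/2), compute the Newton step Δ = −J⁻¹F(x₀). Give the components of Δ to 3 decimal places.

At (-2, 1/2): F = (-1.750, -5.750).
Jacobian J = [[2·x₁ + x₂, x₁ + 2·x₂ - 2], [3, 2·x₂]].
At the point, J = [[-3.500, -3.000], [3.000, 1.000]] (det J = 5.500).
Solving J·Δ = −F gives Δ = (3.455, -4.614).

(3.455, -4.614)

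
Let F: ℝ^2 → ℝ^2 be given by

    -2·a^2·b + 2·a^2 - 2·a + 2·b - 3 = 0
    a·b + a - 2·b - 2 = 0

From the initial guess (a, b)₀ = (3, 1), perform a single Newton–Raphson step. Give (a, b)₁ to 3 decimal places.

At (3, 1): F = (-7.000, 2.000).
Jacobian J = [[-4·a·b + 4·a - 2, -2·a^2 + 2], [b + 1, a - 2]].
At the point, J = [[-2.000, -16.000], [2.000, 1.000]] (det J = 30.000).
Solving J·Δ = −F gives Δ = (-0.833, -0.333).
Then the next iterate is (a, b)₁ = (2.167, 0.667).

(2.167, 0.667)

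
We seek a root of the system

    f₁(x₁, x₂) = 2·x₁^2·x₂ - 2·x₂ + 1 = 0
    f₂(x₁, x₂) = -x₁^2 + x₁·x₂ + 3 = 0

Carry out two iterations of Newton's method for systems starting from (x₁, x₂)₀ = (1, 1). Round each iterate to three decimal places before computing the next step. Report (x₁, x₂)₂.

At (1, 1): F = (1.000, 3.000).
Jacobian J = [[4·x₁·x₂, 2·x₁^2 - 2], [-2·x₁ + x₂, x₁]].
At the point, J = [[4.000, 0.000], [-1.000, 1.000]] (det J = 4.000).
Solving J·Δ = −F gives Δ = (-0.250, -3.250).
Then the next iterate is (x₁, x₂)₁ = (0.750, -2.250).
Round to (0.750, -2.250) and repeat: F = (2.96875, 0.750), J = [[-6.750, -0.875], [-3.750, 0.750]].
Δ = (0.346, 0.728), so (x₁, x₂)₂ = (1.096, -1.522).

(1.096, -1.522)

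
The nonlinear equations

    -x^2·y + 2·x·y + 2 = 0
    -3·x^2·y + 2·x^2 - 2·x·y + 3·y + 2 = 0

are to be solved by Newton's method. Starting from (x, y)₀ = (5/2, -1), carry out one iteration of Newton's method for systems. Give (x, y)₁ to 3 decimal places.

(1.680, -0.368)

At (5/2, -1): F = (3.250, 35.250).
Jacobian J = [[-2·x·y + 2·y, -x^2 + 2·x], [-6·x·y + 4·x - 2·y, -3·x^2 - 2·x + 3]].
At the point, J = [[3.000, -1.250], [27.000, -20.750]] (det J = -28.500).
Solving J·Δ = −F gives Δ = (-0.820, 0.632).
Then the next iterate is (x, y)₁ = (1.680, -0.368).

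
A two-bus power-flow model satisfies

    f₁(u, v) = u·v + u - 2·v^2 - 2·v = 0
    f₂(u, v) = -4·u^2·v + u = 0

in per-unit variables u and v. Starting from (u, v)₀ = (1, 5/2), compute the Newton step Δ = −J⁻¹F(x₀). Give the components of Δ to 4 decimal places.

(-0.1928, -1.3341)

At (1, 5/2): F = (-14.0000, -9.0000).
Jacobian J = [[v + 1, u - 4·v - 2], [-8·u·v + 1, -4·u^2]].
At the point, J = [[3.5000, -11.0000], [-19.0000, -4.0000]] (det J = -223.0000).
Solving J·Δ = −F gives Δ = (-0.1928, -1.3341).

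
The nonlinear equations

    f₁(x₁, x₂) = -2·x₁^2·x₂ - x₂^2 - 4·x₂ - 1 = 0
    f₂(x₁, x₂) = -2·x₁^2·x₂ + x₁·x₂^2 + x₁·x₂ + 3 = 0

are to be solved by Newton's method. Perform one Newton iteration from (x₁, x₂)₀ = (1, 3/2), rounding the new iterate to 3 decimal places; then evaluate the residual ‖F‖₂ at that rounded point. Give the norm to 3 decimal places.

3.171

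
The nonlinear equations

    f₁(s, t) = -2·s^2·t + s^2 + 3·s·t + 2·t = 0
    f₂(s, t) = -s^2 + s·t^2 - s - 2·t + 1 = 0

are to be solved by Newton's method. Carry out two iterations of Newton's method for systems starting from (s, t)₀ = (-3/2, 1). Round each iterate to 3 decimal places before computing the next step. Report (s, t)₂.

At (-3/2, 1): F = (-4.750, -3.250).
Jacobian J = [[-4·s·t + 2·s + 3·t, -2·s^2 + 3·s + 2], [-2·s + t^2 - 1, 2·s·t - 2]].
At the point, J = [[6.000, -7.000], [3.000, -5.000]] (det J = -9.000).
Solving J·Δ = −F gives Δ = (0.111, -0.583).
Then the next iterate is (s, t)₁ = (-1.389, 0.417).
Round to (-1.389, 0.417) and repeat: F = (-0.58337, -0.61585), J = [[0.78985, -6.02564], [1.95189, -3.15843]].
Δ = (0.202, -0.070), so (s, t)₂ = (-1.187, 0.347).

(-1.187, 0.347)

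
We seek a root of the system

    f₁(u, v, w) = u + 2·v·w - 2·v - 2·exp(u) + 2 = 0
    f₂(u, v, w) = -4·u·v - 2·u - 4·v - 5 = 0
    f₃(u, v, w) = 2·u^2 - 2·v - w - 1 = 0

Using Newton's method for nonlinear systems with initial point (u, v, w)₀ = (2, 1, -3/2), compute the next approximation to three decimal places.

At (2, 1, -3/2): F = (-15.77811, -21.000, 6.500).
Jacobian J = [[-2·exp(u) + 1, 2·w - 2, 2·v], [-4·v - 2, -4·u - 4, 0], [4·u, -2, -1]].
At the point, J = [[-13.77811, -5.000, 2.000], [-6.000, -12.000, 0.000], [8.000, -2.000, -1.000]] (det J = 80.66265).
Solving J·Δ = −F gives Δ = (-1.930, -0.785, -7.368).
Then the next iterate is (u, v, w)₁ = (0.070, 0.215, -8.868).

(0.070, 0.215, -8.868)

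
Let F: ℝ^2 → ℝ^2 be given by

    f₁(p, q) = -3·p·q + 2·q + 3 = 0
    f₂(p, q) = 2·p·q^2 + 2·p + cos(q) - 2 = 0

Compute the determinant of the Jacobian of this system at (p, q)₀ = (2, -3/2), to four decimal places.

-23.5113

J = [[-3·q, -3·p + 2], [2·q^2 + 2, 4·p·q - sin(q)]].
At the point, J = [[4.5000, -4.0000], [6.5000, -11.002505]].
det J = -23.5113.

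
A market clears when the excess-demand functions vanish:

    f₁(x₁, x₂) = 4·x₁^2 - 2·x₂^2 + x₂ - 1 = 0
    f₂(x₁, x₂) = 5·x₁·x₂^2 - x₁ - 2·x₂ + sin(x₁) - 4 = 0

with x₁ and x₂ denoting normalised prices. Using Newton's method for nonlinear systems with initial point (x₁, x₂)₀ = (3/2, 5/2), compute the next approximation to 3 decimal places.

At (3/2, 5/2): F = (-2.000, 37.37249).
Jacobian J = [[8·x₁, -4·x₂ + 1], [5·x₂^2 + cos(x₁) - 1, 10·x₁·x₂ - 2]].
At the point, J = [[12.000, -9.000], [30.32074, 35.500]] (det J = 698.88663).
Solving J·Δ = −F gives Δ = (-0.380, -0.728).
Then the next iterate is (x₁, x₂)₁ = (1.120, 1.772).

(1.120, 1.772)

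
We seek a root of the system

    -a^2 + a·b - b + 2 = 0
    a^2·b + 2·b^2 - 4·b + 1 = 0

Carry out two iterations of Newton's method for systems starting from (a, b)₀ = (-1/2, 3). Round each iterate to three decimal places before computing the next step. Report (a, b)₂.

At (-1/2, 3): F = (-2.750, 7.750).
Jacobian J = [[-2·a + b, a - 1], [2·a·b, a^2 + 4·b - 4]].
At the point, J = [[4.000, -1.500], [-3.000, 8.250]] (det J = 28.500).
Solving J·Δ = −F gives Δ = (0.388, -0.798).
Then the next iterate is (a, b)₁ = (-0.112, 2.202).
Round to (-0.112, 2.202) and repeat: F = (-0.46117, 1.91723), J = [[2.426, -1.112], [-0.49325, 4.82054]].
Δ = (0.008, -0.397), so (a, b)₂ = (-0.104, 1.805).

(-0.104, 1.805)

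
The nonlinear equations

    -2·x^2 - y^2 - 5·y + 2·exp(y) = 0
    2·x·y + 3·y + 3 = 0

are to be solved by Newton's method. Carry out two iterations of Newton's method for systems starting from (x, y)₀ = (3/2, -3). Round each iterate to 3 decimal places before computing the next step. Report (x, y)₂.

(1.486, -0.296)

At (3/2, -3): F = (1.59957, -15.000).
Jacobian J = [[-4·x, -2·y + 2·exp(y) - 5], [2·y, 2·x + 3]].
At the point, J = [[-6.000, 1.09957], [-6.000, 6.000]] (det J = -29.40256).
Solving J·Δ = −F gives Δ = (0.887, 3.387).
Then the next iterate is (x, y)₁ = (2.387, 0.387).
Round to (2.387, 0.387) and repeat: F = (-10.53519, 6.00854), J = [[-9.548, -2.82889], [0.774, 7.774]].
Δ = (-0.901, -0.683), so (x, y)₂ = (1.486, -0.296).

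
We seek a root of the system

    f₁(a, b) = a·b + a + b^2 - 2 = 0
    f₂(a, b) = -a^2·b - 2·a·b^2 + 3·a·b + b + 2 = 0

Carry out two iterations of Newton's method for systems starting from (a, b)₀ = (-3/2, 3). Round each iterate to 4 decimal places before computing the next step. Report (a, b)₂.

(0.7913, 0.7006)

At (-3/2, 3): F = (1.0000, 11.7500).
Jacobian J = [[b + 1, a + 2·b], [-2·a·b - 2·b^2 + 3·b, -a^2 - 4·a·b + 3·a + 1]].
At the point, J = [[4.0000, 4.5000], [0.0000, 12.2500]] (det J = 49.0000).
Solving J·Δ = −F gives Δ = (0.8291, -0.9592).
Then the next iterate is (a, b)₁ = (-0.6709, 2.0408).
Round to (-0.6709, 2.0408) and repeat: F = (0.124792, 4.603119), J = [[3.0408, 3.4107], [0.531016, 4.013884]].
Δ = (1.4622, -1.3402), so (a, b)₂ = (0.7913, 0.7006).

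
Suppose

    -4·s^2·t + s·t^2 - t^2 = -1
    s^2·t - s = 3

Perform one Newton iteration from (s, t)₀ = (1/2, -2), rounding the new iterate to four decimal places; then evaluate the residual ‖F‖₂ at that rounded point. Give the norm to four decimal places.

36.5948

At (1/2, -2): F = (1.0000, -4.0000).
Jacobian J = [[-8·s·t + t^2, -4·s^2 + 2·s·t - 2·t], [2·s·t - 1, s^2]].
At the point, J = [[12.0000, 1.0000], [-3.0000, 0.2500]] (det J = 6.0000).
Solving J·Δ = −F gives Δ = (-0.7083, 7.5000).
Then the next iterate is (s, t)₁ = (-0.2083, 5.5000).
Re-evaluating at (-0.2083, 5.5000): F = (-36.505631, -2.553061), so ‖F‖₂ = 36.5948.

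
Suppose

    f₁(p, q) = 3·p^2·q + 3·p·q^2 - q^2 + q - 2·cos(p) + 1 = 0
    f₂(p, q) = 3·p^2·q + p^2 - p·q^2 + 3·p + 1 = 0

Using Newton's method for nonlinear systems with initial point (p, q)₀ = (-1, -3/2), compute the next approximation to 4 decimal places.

(-0.5806, -0.9262)

At (-1, -3/2): F = (-15.080605, -3.2500).
Jacobian J = [[6·p·q + 3·q^2 + 2·sin(p), 3·p^2 + 6·p·q - 2·q + 1], [6·p·q + 2·p - q^2 + 3, 3·p^2 - 2·p·q]].
At the point, J = [[14.067058, 16.0000], [7.7500, 0.0000]] (det J = -124.0000).
Solving J·Δ = −F gives Δ = (0.4194, 0.5738).
Then the next iterate is (p, q)₁ = (-0.5806, -0.9262).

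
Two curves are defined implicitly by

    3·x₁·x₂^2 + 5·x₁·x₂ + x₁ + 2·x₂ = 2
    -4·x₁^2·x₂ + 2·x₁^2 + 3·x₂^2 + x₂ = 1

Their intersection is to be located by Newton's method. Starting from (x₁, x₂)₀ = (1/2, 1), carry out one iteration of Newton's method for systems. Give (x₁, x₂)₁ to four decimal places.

At (1/2, 1): F = (4.5000, 2.5000).
Jacobian J = [[3·x₂^2 + 5·x₂ + 1, 6·x₁·x₂ + 5·x₁ + 2], [-8·x₁·x₂ + 4·x₁, -4·x₁^2 + 6·x₂ + 1]].
At the point, J = [[9.0000, 7.5000], [-2.0000, 6.0000]] (det J = 69.0000).
Solving J·Δ = −F gives Δ = (-0.1196, -0.4565).
Then the next iterate is (x₁, x₂)₁ = (0.3804, 0.5435).

(0.3804, 0.5435)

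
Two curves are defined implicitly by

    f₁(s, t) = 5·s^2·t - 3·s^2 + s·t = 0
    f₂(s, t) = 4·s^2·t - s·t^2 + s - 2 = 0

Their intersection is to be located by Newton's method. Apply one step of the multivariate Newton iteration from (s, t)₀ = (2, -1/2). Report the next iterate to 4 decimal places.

(1.0754, -0.4002)

At (2, -1/2): F = (-23.0000, -8.5000).
Jacobian J = [[10·s·t - 6·s + t, 5·s^2 + s], [8·s·t - t^2 + 1, 4·s^2 - 2·s·t]].
At the point, J = [[-22.5000, 22.0000], [-7.2500, 18.0000]] (det J = -245.5000).
Solving J·Δ = −F gives Δ = (-0.9246, 0.0998).
Then the next iterate is (s, t)₁ = (1.0754, -0.4002).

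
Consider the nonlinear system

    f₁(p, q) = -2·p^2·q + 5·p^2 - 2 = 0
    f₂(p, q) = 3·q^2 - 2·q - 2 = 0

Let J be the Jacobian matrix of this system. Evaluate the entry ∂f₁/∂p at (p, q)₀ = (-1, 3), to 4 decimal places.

2.0000

∂f₁/∂p = -4·p·q + 10·p.
At (-1, 3) this is 2.0000.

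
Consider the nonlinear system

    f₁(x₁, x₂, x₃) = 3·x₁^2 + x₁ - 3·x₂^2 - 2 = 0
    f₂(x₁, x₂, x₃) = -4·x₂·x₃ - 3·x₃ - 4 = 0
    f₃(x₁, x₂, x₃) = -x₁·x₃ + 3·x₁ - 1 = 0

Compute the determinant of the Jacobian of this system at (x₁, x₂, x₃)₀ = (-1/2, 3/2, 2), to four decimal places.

J = [[6·x₁ + 1, -6·x₂, 0], [0, -4·x₃, -4·x₂ - 3], [-x₃ + 3, 0, -x₁]].
At the point, J = [[-2.0000, -9.0000, 0.0000], [0.0000, -8.0000, -9.0000], [1.0000, 0.0000, 0.5000]].
det J = 89.0000.

89.0000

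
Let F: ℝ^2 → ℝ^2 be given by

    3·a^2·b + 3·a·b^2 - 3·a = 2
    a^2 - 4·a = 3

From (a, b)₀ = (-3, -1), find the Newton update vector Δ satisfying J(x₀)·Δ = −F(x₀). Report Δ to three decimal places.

(1.800, -0.076)

At (-3, -1): F = (-29.000, 18.000).
Jacobian J = [[6·a·b + 3·b^2 - 3, 3·a^2 + 6·a·b], [2·a - 4, 0]].
At the point, J = [[18.000, 45.000], [-10.000, 0.000]] (det J = 450.000).
Solving J·Δ = −F gives Δ = (1.800, -0.076).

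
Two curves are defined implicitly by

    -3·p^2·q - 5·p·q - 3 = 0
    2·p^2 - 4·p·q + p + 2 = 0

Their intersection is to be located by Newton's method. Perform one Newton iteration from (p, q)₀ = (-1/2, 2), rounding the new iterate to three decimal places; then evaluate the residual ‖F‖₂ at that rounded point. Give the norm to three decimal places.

28.128

At (-1/2, 2): F = (0.500, 6.000).
Jacobian J = [[-6·p·q - 5·q, -3·p^2 - 5·p], [4·p - 4·q + 1, -4·p]].
At the point, J = [[-4.000, 1.750], [-9.000, 2.000]] (det J = 7.750).
Solving J·Δ = −F gives Δ = (1.226, 2.516).
Then the next iterate is (p, q)₁ = (0.726, 4.516).
Re-evaluating at (0.726, 4.516): F = (-26.53391, -9.33431), so ‖F‖₂ = 28.128.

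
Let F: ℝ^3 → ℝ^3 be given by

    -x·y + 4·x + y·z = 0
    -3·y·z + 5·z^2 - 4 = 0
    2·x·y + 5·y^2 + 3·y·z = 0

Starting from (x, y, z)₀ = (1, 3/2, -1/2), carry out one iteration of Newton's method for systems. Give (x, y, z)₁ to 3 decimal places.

At (1, 3/2, -1/2): F = (1.750, -0.500, 12.000).
Jacobian J = [[-y + 4, -x + z, y], [0, -3·z, -3·y + 10·z], [2·y, 2·x + 10·y + 3·z, 3·y]].
At the point, J = [[2.500, -1.500, 1.500], [0.000, 1.500, -9.500], [3.000, 15.500, 4.500]] (det J = 421.000).
Solving J·Δ = −F gives Δ = (-0.947, -0.550, -0.140).
Then the next iterate is (x, y, z)₁ = (0.053, 0.950, -0.640).

(0.053, 0.950, -0.640)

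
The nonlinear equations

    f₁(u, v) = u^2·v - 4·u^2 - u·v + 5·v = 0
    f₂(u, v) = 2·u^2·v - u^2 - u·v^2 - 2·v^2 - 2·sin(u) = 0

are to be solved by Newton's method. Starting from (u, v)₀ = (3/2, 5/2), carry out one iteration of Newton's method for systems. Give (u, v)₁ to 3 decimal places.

(1.234, 1.241)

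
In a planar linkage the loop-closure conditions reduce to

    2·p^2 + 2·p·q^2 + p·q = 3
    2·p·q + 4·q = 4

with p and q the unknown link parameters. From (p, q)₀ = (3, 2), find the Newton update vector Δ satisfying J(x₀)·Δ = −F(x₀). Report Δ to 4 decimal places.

At (3, 2): F = (45.0000, 16.0000).
Jacobian J = [[4·p + 2·q^2 + q, 4·p·q + p], [2·q, 2·p + 4]].
At the point, J = [[22.0000, 27.0000], [4.0000, 10.0000]] (det J = 112.0000).
Solving J·Δ = −F gives Δ = (-0.1607, -1.5357).

(-0.1607, -1.5357)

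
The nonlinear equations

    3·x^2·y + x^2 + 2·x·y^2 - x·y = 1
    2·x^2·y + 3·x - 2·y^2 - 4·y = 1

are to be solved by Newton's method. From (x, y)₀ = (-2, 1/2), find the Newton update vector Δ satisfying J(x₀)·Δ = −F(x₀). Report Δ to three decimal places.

At (-2, 1/2): F = (9.000, -5.500).
Jacobian J = [[6·x·y + 2·x + 2·y^2 - y, 3·x^2 + 4·x·y - x], [4·x·y + 3, 2·x^2 - 4·y - 4]].
At the point, J = [[-10.000, 10.000], [-1.000, 2.000]] (det J = -10.000).
Solving J·Δ = −F gives Δ = (7.300, 6.400).

(7.300, 6.400)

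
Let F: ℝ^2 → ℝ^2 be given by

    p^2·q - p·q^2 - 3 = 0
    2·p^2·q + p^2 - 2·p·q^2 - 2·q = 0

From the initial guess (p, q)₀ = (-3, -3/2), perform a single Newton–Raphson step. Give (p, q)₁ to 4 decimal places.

(-1.5556, 3.1667)

At (-3, -3/2): F = (-9.7500, -1.5000).
Jacobian J = [[2·p·q - q^2, p^2 - 2·p·q], [4·p·q + 2·p - 2·q^2, 2·p^2 - 4·p·q - 2]].
At the point, J = [[6.7500, 0.0000], [7.5000, -2.0000]] (det J = -13.5000).
Solving J·Δ = −F gives Δ = (1.4444, 4.6667).
Then the next iterate is (p, q)₁ = (-1.5556, 3.1667).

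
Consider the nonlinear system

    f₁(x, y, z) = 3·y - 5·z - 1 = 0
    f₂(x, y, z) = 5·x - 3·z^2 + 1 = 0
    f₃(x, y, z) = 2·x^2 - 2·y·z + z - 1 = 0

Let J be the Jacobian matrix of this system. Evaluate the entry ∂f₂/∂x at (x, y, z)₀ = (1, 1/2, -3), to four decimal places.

∂f₂/∂x = 5.
At (1, 1/2, -3) this is 5.0000.

5.0000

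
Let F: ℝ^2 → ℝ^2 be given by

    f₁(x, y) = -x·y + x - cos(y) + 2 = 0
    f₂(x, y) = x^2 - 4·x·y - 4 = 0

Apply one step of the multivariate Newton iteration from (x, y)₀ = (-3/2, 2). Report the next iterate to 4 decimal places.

(-1.4415, 0.3988)

At (-3/2, 2): F = (3.916147, 10.2500).
Jacobian J = [[-y + 1, -x + sin(y)], [2·x - 4·y, -4·x]].
At the point, J = [[-1.0000, 2.409297], [-11.0000, 6.0000]] (det J = 20.502272).
Solving J·Δ = −F gives Δ = (0.0585, -1.6012).
Then the next iterate is (x, y)₁ = (-1.4415, 0.3988).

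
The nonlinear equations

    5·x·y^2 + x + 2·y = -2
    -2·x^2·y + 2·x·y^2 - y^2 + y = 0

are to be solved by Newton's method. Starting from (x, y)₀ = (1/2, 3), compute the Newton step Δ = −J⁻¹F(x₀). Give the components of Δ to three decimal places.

(-0.055, -1.674)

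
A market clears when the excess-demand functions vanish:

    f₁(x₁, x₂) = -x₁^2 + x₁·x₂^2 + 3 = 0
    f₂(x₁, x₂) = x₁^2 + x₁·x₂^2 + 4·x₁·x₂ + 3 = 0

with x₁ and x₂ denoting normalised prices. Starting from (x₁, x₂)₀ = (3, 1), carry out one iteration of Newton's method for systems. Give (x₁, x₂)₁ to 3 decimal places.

At (3, 1): F = (-3.000, 27.000).
Jacobian J = [[-2·x₁ + x₂^2, 2·x₁·x₂], [2·x₁ + x₂^2 + 4·x₂, 2·x₁·x₂ + 4·x₁]].
At the point, J = [[-5.000, 6.000], [11.000, 18.000]] (det J = -156.000).
Solving J·Δ = −F gives Δ = (-1.385, -0.654).
Then the next iterate is (x₁, x₂)₁ = (1.615, 0.346).

(1.615, 0.346)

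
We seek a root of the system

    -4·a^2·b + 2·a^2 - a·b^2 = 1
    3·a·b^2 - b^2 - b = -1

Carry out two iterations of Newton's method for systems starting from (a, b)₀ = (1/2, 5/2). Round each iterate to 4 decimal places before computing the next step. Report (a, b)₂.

At (1/2, 5/2): F = (-6.1250, 1.6250).
Jacobian J = [[-8·a·b + 4·a - b^2, -4·a^2 - 2·a·b], [3·b^2, 6·a·b - 2·b - 1]].
At the point, J = [[-14.2500, -3.5000], [18.7500, 1.5000]] (det J = 44.2500).
Solving J·Δ = −F gives Δ = (0.0791, -2.0720).
Then the next iterate is (a, b)₁ = (0.5791, 0.4280).
Round to (0.5791, 0.4280) and repeat: F = (-1.009499, 0.707062), J = [[0.150378, -1.837137], [0.549552, -0.368871]].
Δ = (-1.7517, -0.6929), so (a, b)₂ = (-1.1726, -0.2649).

(-1.1726, -0.2649)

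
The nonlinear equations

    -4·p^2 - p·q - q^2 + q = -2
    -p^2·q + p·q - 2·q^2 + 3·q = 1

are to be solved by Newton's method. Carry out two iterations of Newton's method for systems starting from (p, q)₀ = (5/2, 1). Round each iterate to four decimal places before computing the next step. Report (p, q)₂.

At (5/2, 1): F = (-25.5000, -3.7500).
Jacobian J = [[-8·p - q, -p - 2·q + 1], [-2·p·q + q, -p^2 + p - 4·q + 3]].
At the point, J = [[-21.0000, -3.5000], [-4.0000, -4.7500]] (det J = 85.7500).
Solving J·Δ = −F gives Δ = (-1.2595, 0.2711).
Then the next iterate is (p, q)₁ = (1.2405, 1.2711).
Round to (1.2405, 1.2711) and repeat: F = (-6.076756, -0.797311), J = [[-11.1951, -2.7827], [-1.882499, -2.382740]].
Δ = (-0.5719, 0.1173), so (p, q)₂ = (0.6686, 1.3884).

(0.6686, 1.3884)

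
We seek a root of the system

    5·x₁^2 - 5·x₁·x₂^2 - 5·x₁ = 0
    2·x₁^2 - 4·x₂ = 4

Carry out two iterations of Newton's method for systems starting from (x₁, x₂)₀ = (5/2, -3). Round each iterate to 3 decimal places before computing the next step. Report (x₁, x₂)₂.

(1.164, -0.425)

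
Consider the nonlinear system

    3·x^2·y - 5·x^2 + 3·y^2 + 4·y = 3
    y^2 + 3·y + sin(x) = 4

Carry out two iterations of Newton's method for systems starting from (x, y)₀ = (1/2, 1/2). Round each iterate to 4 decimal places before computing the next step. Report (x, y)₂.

At (1/2, 1/2): F = (-1.1250, -1.770574).
Jacobian J = [[6·x·y - 10·x, 3·x^2 + 6·y + 4], [cos(x), 2·y + 3]].
At the point, J = [[-3.5000, 7.7500], [0.877583, 4.0000]] (det J = -20.801265).
Solving J·Δ = −F gives Δ = (0.4433, 0.3454).
Then the next iterate is (x, y)₁ = (0.9433, 0.8454).
Round to (0.9433, 0.8454) and repeat: F = (0.333378, 0.060401), J = [[-4.648205, 11.741845], [0.587120, 4.6908]].
Δ = (0.0298, -0.0166), so (x, y)₂ = (0.9731, 0.8288).

(0.9731, 0.8288)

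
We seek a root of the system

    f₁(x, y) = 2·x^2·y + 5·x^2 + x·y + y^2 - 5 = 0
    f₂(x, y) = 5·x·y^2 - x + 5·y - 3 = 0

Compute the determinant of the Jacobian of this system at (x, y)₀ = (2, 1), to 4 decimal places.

J = [[4·x·y + 10·x + y, 2·x^2 + x + 2·y], [5·y^2 - 1, 10·x·y + 5]].
At the point, J = [[29.0000, 12.0000], [4.0000, 25.0000]].
det J = 677.0000.

677.0000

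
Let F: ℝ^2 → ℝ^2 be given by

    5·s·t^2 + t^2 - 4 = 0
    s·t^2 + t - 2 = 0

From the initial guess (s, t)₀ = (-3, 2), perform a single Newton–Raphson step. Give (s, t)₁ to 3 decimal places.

(0.000, 2.000)

At (-3, 2): F = (-60.000, -12.000).
Jacobian J = [[5·t^2, 10·s·t + 2·t], [t^2, 2·s·t + 1]].
At the point, J = [[20.000, -56.000], [4.000, -11.000]] (det J = 4.000).
Solving J·Δ = −F gives Δ = (3.000, 0.000).
Then the next iterate is (s, t)₁ = (0.000, 2.000).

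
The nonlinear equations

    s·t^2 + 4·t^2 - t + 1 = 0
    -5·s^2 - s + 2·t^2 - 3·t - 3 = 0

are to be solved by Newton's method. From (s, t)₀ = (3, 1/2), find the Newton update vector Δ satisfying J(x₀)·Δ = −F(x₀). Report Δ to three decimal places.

At (3, 1/2): F = (2.250, -52.000).
Jacobian J = [[t^2, 2·s·t + 8·t - 1], [-10·s - 1, 4·t - 3]].
At the point, J = [[0.250, 6.000], [-31.000, -1.000]] (det J = 185.750).
Solving J·Δ = −F gives Δ = (-1.668, -0.306).

(-1.668, -0.306)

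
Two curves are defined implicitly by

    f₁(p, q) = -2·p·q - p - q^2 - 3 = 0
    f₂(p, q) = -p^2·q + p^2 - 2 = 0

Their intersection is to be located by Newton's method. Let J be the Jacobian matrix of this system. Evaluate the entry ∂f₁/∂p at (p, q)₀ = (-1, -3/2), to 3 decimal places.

∂f₁/∂p = -2·q - 1.
At (-1, -3/2) this is 2.000.

2.000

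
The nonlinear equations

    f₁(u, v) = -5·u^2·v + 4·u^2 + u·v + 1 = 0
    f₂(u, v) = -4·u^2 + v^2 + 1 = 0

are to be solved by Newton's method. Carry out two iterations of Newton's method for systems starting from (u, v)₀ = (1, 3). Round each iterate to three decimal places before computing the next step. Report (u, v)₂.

At (1, 3): F = (-7.000, 6.000).
Jacobian J = [[-10·u·v + 8·u + v, -5·u^2 + u], [-8·u, 2·v]].
At the point, J = [[-19.000, -4.000], [-8.000, 6.000]] (det J = -146.000).
Solving J·Δ = −F gives Δ = (-0.123, -1.164).
Then the next iterate is (u, v)₁ = (0.877, 1.836).
Round to (0.877, 1.836) and repeat: F = (-1.37392, 1.29438), J = [[-7.24972, -2.96864], [-7.016, 3.672]].
Δ = (-0.025, -0.401), so (u, v)₂ = (0.852, 1.435).

(0.852, 1.435)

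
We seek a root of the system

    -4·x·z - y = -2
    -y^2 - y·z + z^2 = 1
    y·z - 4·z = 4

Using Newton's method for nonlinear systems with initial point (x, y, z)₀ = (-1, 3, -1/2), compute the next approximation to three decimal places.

(9.964, 4.643, -4.821)

At (-1, 3, -1/2): F = (-3.000, -8.250, -3.500).
Jacobian J = [[-4·z, -1, -4·x], [0, -2·y - z, -y + 2·z], [0, z, y - 4]].
At the point, J = [[2.000, -1.000, 4.000], [0.000, -5.500, -4.000], [0.000, -0.500, -1.000]] (det J = 7.000).
Solving J·Δ = −F gives Δ = (10.964, 1.643, -4.321).
Then the next iterate is (x, y, z)₁ = (9.964, 4.643, -4.821).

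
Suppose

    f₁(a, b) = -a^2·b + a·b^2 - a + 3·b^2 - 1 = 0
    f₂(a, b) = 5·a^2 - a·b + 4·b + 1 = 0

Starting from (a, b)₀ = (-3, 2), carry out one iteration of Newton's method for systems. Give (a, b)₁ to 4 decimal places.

(-0.6612, 4.1202)

At (-3, 2): F = (-16.0000, 60.0000).
Jacobian J = [[-2·a·b + b^2 - 1, -a^2 + 2·a·b + 6·b], [10·a - b, -a + 4]].
At the point, J = [[15.0000, -9.0000], [-32.0000, 7.0000]] (det J = -183.0000).
Solving J·Δ = −F gives Δ = (2.3388, 2.1202).
Then the next iterate is (a, b)₁ = (-0.6612, 4.1202).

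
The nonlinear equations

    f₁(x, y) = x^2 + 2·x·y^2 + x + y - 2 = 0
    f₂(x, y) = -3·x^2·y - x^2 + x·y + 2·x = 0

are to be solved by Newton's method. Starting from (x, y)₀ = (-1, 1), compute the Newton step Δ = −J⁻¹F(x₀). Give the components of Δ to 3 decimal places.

At (-1, 1): F = (-3.000, -7.000).
Jacobian J = [[2·x + 2·y^2 + 1, 4·x·y + 1], [-6·x·y - 2·x + y + 2, -3·x^2 + x]].
At the point, J = [[1.000, -3.000], [11.000, -4.000]] (det J = 29.000).
Solving J·Δ = −F gives Δ = (0.310, -0.897).

(0.310, -0.897)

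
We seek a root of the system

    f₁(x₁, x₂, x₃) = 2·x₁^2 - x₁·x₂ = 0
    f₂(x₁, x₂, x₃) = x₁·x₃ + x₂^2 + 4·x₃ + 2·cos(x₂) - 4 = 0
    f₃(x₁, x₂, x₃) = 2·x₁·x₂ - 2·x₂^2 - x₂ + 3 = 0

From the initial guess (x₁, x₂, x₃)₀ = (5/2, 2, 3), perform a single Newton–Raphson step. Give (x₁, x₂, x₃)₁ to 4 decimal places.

(1.4773, 1.7273, 0.6916)

At (5/2, 2, 3): F = (7.5000, 18.667706, 3.0000).
Jacobian J = [[4·x₁ - x₂, -x₁, 0], [x₃, 2·x₂ - 2·sin(x₂), x₁ + 4], [2·x₂, 2·x₁ - 4·x₂ - 1, 0]].
At the point, J = [[8.0000, -2.5000, 0.0000], [3.0000, 2.181405, 6.5000], [4.0000, -4.0000, 0.0000]] (det J = 143.0000).
Solving J·Δ = −F gives Δ = (-1.0227, -0.2727, -2.3084).
Then the next iterate is (x₁, x₂, x₃)₁ = (1.4773, 1.7273, 0.6916).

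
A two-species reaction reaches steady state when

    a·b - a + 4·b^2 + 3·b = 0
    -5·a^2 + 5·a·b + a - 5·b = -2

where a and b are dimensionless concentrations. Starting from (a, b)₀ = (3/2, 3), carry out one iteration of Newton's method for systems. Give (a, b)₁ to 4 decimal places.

(6.9096, 0.9362)

At (3/2, 3): F = (48.0000, -0.2500).
Jacobian J = [[b - 1, a + 8·b + 3], [-10·a + 5·b + 1, 5·a - 5]].
At the point, J = [[2.0000, 28.5000], [1.0000, 2.5000]] (det J = -23.5000).
Solving J·Δ = −F gives Δ = (5.4096, -2.0638).
Then the next iterate is (a, b)₁ = (6.9096, 0.9362).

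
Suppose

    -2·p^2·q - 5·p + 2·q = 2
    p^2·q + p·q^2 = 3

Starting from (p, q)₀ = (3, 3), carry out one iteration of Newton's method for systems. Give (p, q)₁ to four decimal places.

(1.6089, 2.5022)

At (3, 3): F = (-65.0000, 51.0000).
Jacobian J = [[-4·p·q - 5, -2·p^2 + 2], [2·p·q + q^2, p^2 + 2·p·q]].
At the point, J = [[-41.0000, -16.0000], [27.0000, 27.0000]] (det J = -675.0000).
Solving J·Δ = −F gives Δ = (-1.3911, -0.4978).
Then the next iterate is (p, q)₁ = (1.6089, 2.5022).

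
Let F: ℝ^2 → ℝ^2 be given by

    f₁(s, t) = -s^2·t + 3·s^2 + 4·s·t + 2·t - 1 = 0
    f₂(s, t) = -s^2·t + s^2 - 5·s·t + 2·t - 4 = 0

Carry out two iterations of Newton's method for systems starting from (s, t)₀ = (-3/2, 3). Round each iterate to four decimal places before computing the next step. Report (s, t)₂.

At (-3/2, 3): F = (-13.0000, 20.0000).
Jacobian J = [[-2·s·t + 6·s + 4·t, -s^2 + 4·s + 2], [-2·s·t + 2·s - 5·t, -s^2 - 5·s + 2]].
At the point, J = [[12.0000, -6.2500], [-9.0000, 7.2500]] (det J = 30.7500).
Solving J·Δ = −F gives Δ = (-1.0000, -4.0000).
Then the next iterate is (s, t)₁ = (-2.5000, -1.0000).
Round to (-2.5000, -1.0000) and repeat: F = (32.0000, -6.0000), J = [[-24.0000, -14.2500], [-5.0000, 8.2500]].
Δ = (0.6630, 1.1291), so (s, t)₂ = (-1.8370, 0.1291).

(-1.8370, 0.1291)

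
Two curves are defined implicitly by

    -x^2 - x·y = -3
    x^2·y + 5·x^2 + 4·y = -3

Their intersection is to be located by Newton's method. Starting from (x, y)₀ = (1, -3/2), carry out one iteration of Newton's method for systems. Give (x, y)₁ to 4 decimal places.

At (1, -3/2): F = (3.5000, 0.5000).
Jacobian J = [[-2·x - y, -x], [2·x·y + 10·x, x^2 + 4]].
At the point, J = [[-0.5000, -1.0000], [7.0000, 5.0000]] (det J = 4.5000).
Solving J·Δ = −F gives Δ = (-4.0000, 5.5000).
Then the next iterate is (x, y)₁ = (-3.0000, 4.0000).

(-3.0000, 4.0000)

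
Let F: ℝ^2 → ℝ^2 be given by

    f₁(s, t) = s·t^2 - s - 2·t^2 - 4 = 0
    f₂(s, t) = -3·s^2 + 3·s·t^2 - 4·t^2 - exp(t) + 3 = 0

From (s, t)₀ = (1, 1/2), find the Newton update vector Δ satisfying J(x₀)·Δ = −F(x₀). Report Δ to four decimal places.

(3.6792, -8.0094)

At (1, 1/2): F = (-5.2500, -1.898721).
Jacobian J = [[t^2 - 1, 2·s·t - 4·t], [-6·s + 3·t^2, 6·s·t - 8·t - exp(t)]].
At the point, J = [[-0.7500, -1.0000], [-5.2500, -2.648721]] (det J = -3.263459).
Solving J·Δ = −F gives Δ = (3.6792, -8.0094).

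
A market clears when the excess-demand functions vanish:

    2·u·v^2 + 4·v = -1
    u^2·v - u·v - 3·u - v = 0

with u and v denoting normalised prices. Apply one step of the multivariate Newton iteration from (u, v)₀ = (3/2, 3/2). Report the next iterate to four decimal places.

(54.7778, -18.0000)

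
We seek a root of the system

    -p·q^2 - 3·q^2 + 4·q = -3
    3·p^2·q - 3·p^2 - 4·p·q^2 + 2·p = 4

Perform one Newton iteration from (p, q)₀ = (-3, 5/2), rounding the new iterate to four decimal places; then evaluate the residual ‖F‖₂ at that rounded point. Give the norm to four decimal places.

20.9384

At (-3, 5/2): F = (13.0000, 105.5000).
Jacobian J = [[-q^2, -2·p·q - 6·q + 4], [6·p·q - 6·p - 4·q^2 + 2, 3·p^2 - 8·p·q]].
At the point, J = [[-6.2500, 4.0000], [-50.0000, 87.0000]] (det J = -343.7500).
Solving J·Δ = −F gives Δ = (2.0625, -0.0273).
Then the next iterate is (p, q)₁ = (-0.9375, 2.4727).
Re-evaluating at (-0.9375, 2.4727): F = (0.280169, 20.936516), so ‖F‖₂ = 20.9384.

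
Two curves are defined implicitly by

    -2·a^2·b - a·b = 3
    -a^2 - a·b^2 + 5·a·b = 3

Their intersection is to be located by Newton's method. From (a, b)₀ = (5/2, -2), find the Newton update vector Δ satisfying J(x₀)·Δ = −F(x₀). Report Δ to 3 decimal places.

(0.268, 2.193)

At (5/2, -2): F = (27.000, -44.250).
Jacobian J = [[-4·a·b - b, -2·a^2 - a], [-2·a - b^2 + 5·b, -2·a·b + 5·a]].
At the point, J = [[22.000, -15.000], [-19.000, 22.500]] (det J = 210.000).
Solving J·Δ = −F gives Δ = (0.268, 2.193).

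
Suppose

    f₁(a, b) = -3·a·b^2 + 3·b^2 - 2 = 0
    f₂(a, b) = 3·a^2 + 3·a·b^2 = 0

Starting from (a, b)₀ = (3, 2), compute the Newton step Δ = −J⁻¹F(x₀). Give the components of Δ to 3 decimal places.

At (3, 2): F = (-26.000, 63.000).
Jacobian J = [[-3·b^2, -6·a·b + 6·b], [6·a + 3·b^2, 6·a·b]].
At the point, J = [[-12.000, -24.000], [30.000, 36.000]] (det J = 288.000).
Solving J·Δ = −F gives Δ = (-2.000, -0.083).

(-2.000, -0.083)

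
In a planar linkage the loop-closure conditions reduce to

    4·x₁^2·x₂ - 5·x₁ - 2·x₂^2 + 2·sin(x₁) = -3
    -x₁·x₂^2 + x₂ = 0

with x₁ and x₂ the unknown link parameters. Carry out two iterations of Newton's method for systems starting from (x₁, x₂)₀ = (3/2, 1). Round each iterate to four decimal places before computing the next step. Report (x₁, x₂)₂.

(0.7192, 1.4017)

At (3/2, 1): F = (4.494990, -0.5000).
Jacobian J = [[8·x₁·x₂ + 2·cos(x₁) - 5, 4·x₁^2 - 4·x₂], [-x₂^2, -2·x₁·x₂ + 1]].
At the point, J = [[7.141474, 5.0000], [-1.0000, -2.0000]] (det J = -9.282949).
Solving J·Δ = −F gives Δ = (-0.6991, 0.0996).
Then the next iterate is (x₁, x₂)₁ = (0.8009, 1.0996).
Round to (0.8009, 1.0996) and repeat: F = (0.834539, 0.131216), J = [[3.437479, -1.832637], [-1.209120, -0.761339]].
Δ = (-0.0817, 0.3021), so (x₁, x₂)₂ = (0.7192, 1.4017).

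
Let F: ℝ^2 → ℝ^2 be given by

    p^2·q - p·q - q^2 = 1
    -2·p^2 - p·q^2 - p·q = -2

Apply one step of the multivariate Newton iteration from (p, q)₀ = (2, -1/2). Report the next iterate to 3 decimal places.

(1.290, -0.105)

At (2, -1/2): F = (-2.250, -5.500).
Jacobian J = [[2·p·q - q, p^2 - p - 2·q], [-4·p - q^2 - q, -2·p·q - p]].
At the point, J = [[-1.500, 3.000], [-7.750, 0.000]] (det J = 23.250).
Solving J·Δ = −F gives Δ = (-0.710, 0.395).
Then the next iterate is (p, q)₁ = (1.290, -0.105).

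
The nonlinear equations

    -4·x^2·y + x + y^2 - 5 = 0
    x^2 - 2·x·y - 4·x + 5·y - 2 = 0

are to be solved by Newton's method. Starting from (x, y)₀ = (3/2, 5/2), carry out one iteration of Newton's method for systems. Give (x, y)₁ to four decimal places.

At (3/2, 5/2): F = (-19.7500, -0.7500).
Jacobian J = [[-8·x·y + 1, -4·x^2 + 2·y], [2·x - 2·y - 4, -2·x + 5]].
At the point, J = [[-29.0000, -4.0000], [-6.0000, 2.0000]] (det J = -82.0000).
Solving J·Δ = −F gives Δ = (-0.5183, -1.1799).
Then the next iterate is (x, y)₁ = (0.9817, 1.3201).

(0.9817, 1.3201)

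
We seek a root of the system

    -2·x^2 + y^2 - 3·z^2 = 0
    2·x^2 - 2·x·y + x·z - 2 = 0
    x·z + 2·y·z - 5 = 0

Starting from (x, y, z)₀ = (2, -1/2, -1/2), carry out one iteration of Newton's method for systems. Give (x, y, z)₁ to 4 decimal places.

At (2, -1/2, -1/2): F = (-8.5000, 7.0000, -5.5000).
Jacobian J = [[-4·x, 2·y, -6·z], [4·x - 2·y + z, -2·x, x], [z, 2·z, x + 2·y]].
At the point, J = [[-8.0000, -1.0000, 3.0000], [8.5000, -4.0000, 2.0000], [-0.5000, -1.0000, 1.0000]] (det J = -6.0000).
Solving J·Δ = −F gives Δ = (-8.6667, -32.1667, -31.0000).
Then the next iterate is (x, y, z)₁ = (-6.6667, -32.6667, -31.5000).

(-6.6667, -32.6667, -31.5000)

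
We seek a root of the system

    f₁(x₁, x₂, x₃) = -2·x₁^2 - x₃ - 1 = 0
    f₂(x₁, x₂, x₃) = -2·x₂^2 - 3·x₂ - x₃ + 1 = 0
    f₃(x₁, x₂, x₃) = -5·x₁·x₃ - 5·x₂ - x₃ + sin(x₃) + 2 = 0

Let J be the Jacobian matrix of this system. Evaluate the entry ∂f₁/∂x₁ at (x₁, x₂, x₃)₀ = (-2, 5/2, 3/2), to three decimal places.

8.000

∂f₁/∂x₁ = -4·x₁.
At (-2, 5/2, 3/2) this is 8.000.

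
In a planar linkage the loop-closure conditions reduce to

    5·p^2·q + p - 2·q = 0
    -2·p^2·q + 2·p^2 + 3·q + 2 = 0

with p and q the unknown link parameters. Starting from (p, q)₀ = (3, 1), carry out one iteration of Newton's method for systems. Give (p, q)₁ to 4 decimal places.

At (3, 1): F = (46.0000, 5.0000).
Jacobian J = [[10·p·q + 1, 5·p^2 - 2], [-4·p·q + 4·p, -2·p^2 + 3]].
At the point, J = [[31.0000, 43.0000], [0.0000, -15.0000]] (det J = -465.0000).
Solving J·Δ = −F gives Δ = (-1.9462, 0.3333).
Then the next iterate is (p, q)₁ = (1.0538, 1.3333).

(1.0538, 1.3333)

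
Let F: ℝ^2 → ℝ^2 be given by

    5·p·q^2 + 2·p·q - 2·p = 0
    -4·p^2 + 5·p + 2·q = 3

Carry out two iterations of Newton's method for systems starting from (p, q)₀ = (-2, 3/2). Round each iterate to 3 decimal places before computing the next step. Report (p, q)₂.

(-0.132, 1.134)

At (-2, 3/2): F = (-24.500, -26.000).
Jacobian J = [[5·q^2 + 2·q - 2, 10·p·q + 2·p], [-8·p + 5, 2]].
At the point, J = [[12.250, -34.000], [21.000, 2.000]] (det J = 738.500).
Solving J·Δ = −F gives Δ = (1.263, -0.265).
Then the next iterate is (p, q)₁ = (-0.737, 1.235).
Round to (-0.737, 1.235) and repeat: F = (-5.96684, -6.38768), J = [[8.09613, -10.57595], [10.896, 2.000]].
Δ = (0.605, -0.101), so (p, q)₂ = (-0.132, 1.134).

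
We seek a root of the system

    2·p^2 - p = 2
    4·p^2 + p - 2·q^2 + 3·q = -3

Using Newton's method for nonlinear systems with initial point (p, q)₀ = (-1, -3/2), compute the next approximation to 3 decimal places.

(-0.800, -1.011)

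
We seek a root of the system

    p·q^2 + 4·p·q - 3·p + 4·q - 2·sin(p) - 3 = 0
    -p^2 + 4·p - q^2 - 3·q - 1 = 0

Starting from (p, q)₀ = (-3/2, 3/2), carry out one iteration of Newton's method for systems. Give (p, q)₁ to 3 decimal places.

(4.340, 5.647)

At (-3/2, 3/2): F = (-2.88001, -16.000).
Jacobian J = [[q^2 + 4·q - 2·cos(p) - 3, 2·p·q + 4·p + 4], [-2·p + 4, -2·q - 3]].
At the point, J = [[5.10853, -6.500], [7.000, -6.000]] (det J = 14.84885).
Solving J·Δ = −F gives Δ = (5.840, 4.147).
Then the next iterate is (p, q)₁ = (4.340, 5.647).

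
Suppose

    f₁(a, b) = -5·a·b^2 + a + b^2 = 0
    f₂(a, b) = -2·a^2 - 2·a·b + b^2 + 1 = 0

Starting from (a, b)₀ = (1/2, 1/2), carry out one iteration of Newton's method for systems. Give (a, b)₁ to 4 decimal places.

At (1/2, 1/2): F = (0.1250, 0.2500).
Jacobian J = [[-5·b^2 + 1, -10·a·b + 2·b], [-4·a - 2·b, -2·a + 2·b]].
At the point, J = [[-0.2500, -1.5000], [-3.0000, 0.0000]] (det J = -4.5000).
Solving J·Δ = −F gives Δ = (0.0833, 0.0694).
Then the next iterate is (a, b)₁ = (0.5833, 0.5694).

(0.5833, 0.5694)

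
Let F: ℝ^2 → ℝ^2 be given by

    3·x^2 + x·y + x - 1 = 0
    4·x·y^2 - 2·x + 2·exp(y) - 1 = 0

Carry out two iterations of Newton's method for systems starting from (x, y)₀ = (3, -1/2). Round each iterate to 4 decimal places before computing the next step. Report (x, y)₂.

(0.8484, -0.6695)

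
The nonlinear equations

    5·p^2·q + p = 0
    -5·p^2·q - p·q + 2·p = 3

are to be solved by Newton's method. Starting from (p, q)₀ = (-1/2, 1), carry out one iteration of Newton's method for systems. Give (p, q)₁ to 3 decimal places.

At (-1/2, 1): F = (0.750, -4.750).
Jacobian J = [[10·p·q + 1, 5·p^2], [-10·p·q - q + 2, -5·p^2 - p]].
At the point, J = [[-4.000, 1.250], [6.000, -0.750]] (det J = -4.500).
Solving J·Δ = −F gives Δ = (1.194, 3.222).
Then the next iterate is (p, q)₁ = (0.694, 4.222).

(0.694, 4.222)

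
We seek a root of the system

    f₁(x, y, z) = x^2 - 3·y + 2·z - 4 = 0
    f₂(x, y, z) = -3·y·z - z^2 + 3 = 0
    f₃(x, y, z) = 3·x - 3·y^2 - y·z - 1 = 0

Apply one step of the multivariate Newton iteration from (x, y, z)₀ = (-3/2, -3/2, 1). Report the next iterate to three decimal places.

At (-3/2, -3/2, 1): F = (4.750, 6.500, -10.750).
Jacobian J = [[2·x, -3, 2], [0, -3·z, -3·y - 2·z], [3, -6·y - z, -y]].
At the point, J = [[-3.000, -3.000, 2.000], [0.000, -3.000, 2.500], [3.000, 8.000, 1.500]] (det J = 69.000).
Solving J·Δ = −F gives Δ = (-0.478, 1.641, -0.630).
Then the next iterate is (x, y, z)₁ = (-1.978, 0.141, 0.370).

(-1.978, 0.141, 0.370)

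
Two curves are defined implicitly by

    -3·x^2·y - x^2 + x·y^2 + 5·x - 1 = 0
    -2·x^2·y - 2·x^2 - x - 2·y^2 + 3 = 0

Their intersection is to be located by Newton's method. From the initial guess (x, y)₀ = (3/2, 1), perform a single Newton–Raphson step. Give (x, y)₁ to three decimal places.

At (3/2, 1): F = (-1.000, -9.500).
Jacobian J = [[-6·x·y - 2·x + y^2 + 5, -3·x^2 + 2·x·y], [-4·x·y - 4·x - 1, -2·x^2 - 4·y]].
At the point, J = [[-6.000, -3.750], [-13.000, -8.500]] (det J = 2.250).
Solving J·Δ = −F gives Δ = (12.056, -19.556).
Then the next iterate is (x, y)₁ = (13.556, -18.556).

(13.556, -18.556)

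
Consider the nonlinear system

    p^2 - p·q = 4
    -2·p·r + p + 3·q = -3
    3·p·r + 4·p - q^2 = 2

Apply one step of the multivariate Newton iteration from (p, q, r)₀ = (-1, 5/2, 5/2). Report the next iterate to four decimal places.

(-1.5385, 0.5769, -2.9423)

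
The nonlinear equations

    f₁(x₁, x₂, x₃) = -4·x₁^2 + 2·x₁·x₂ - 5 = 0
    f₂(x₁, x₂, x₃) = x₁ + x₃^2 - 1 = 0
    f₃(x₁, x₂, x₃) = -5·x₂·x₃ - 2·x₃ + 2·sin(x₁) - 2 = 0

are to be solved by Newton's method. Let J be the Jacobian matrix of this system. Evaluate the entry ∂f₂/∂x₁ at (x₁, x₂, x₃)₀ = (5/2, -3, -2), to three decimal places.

1.000

∂f₂/∂x₁ = 1.
At (5/2, -3, -2) this is 1.000.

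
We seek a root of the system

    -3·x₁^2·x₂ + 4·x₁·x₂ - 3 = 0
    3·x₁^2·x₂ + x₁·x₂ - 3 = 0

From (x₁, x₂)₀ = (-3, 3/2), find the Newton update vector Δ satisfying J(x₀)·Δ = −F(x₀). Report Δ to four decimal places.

(-0.9333, -2.3667)

At (-3, 3/2): F = (-61.5000, 33.0000).
Jacobian J = [[-6·x₁·x₂ + 4·x₂, -3·x₁^2 + 4·x₁], [6·x₁·x₂ + x₂, 3·x₁^2 + x₁]].
At the point, J = [[33.0000, -39.0000], [-25.5000, 24.0000]] (det J = -202.5000).
Solving J·Δ = −F gives Δ = (-0.9333, -2.3667).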